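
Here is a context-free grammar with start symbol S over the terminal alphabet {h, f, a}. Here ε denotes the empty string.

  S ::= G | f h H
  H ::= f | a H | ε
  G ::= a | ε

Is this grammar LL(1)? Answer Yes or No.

FIRST(S) = {ε, a, f}
FIRST(H) = {ε, a, f}
FIRST(G) = {ε, a}
FOLLOW(S) = {$}
FOLLOW(H) = {$}
FOLLOW(G) = {$}
Each cell of M receives at most one production.

Yes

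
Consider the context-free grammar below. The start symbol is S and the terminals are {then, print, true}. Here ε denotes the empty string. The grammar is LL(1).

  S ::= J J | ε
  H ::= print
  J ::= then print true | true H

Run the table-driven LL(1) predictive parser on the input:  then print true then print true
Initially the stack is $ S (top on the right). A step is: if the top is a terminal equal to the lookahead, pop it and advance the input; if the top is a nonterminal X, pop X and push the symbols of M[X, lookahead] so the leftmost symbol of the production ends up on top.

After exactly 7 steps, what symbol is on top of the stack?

print

     Stack                Input                              Action
  1  $ S                  then print true then print true $  expand S ::= J J
  2  $ J J                then print true then print true $  expand J ::= then print true
  3  $ J true print then  then print true then print true $  match then
  4  $ J true print       print true then print true $       match print
  5  $ J true             true then print true $             match true
  6  $ J                  then print true $                  expand J ::= then print true
  7  $ true print then    then print true $                  match then
Stack after step 7: $ true print (top = print).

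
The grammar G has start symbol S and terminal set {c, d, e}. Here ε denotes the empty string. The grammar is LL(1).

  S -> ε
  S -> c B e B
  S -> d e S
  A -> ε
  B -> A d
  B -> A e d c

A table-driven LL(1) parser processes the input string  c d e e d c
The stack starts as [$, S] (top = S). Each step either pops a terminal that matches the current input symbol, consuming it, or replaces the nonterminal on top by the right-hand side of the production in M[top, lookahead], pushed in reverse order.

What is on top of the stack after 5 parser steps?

step 1: stack=$ S  input=c d e e d c $  — expand S -> c B e B
step 2: stack=$ B e B c  input=c d e e d c $  — match c
step 3: stack=$ B e B  input=d e e d c $  — expand B -> A d
step 4: stack=$ B e d A  input=d e e d c $  — expand A -> ε
step 5: stack=$ B e d  input=d e e d c $  — match d
Stack after step 5: $ B e (top = e).

e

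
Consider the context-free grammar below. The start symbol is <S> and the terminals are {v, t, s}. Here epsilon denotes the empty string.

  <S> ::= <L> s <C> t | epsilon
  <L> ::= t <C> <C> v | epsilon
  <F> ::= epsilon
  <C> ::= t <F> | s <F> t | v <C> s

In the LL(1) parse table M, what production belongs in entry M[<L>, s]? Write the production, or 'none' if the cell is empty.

<L> ::= epsilon

FIRST(<L>) = {epsilon, t}
FIRST(<F>) = {epsilon}
FIRST(<C>) = {s, t, v}
FIRST(<S>) = {epsilon, s, t}  (via <L> s <C> t)
FOLLOW(<S>) includes $ since <S> is the start symbol.
FOLLOW(<L>): in <S>::=<L> s <C> t, <L> is followed by s <C> t with FIRST {s}. Thus FOLLOW(<L>) = {s}.
For <L> ::= t <C> <C> v: FIRST(t <C> <C> v) = {t}, so it goes in M[<L>, t] for t ∈ {t}.
For <L> ::= epsilon: FIRST(epsilon) = {epsilon}, so it goes in M[<L>, t] for t ∈ {}; since epsilon ∈ FIRST, also for every t ∈ FOLLOW(<L>) = {s}.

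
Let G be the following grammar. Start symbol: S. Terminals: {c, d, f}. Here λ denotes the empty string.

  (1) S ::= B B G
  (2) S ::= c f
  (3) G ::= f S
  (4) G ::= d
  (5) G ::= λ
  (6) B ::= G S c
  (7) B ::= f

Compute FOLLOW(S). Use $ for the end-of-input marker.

{$, c, d, f}

FIRST(G): from G::=f S we get {f}; from G::=d we get {d}; from G::=λ we get {λ}. So FIRST(G) = {λ, d, f}.
FIRST(S): from S::=B B G we get {c, d, f}; from S::=c f we get {c}. So FIRST(S) = {c, d, f}.
FIRST(B): from B::=G S c we get {c, d, f}; from B::=f we get {f}. So FIRST(B) = {c, d, f}.
FOLLOW(S) includes $ since S is the start symbol.
FOLLOW(S): in G::=f S, the suffix after S is empty, so FOLLOW(S) ⊇ FOLLOW(G) = {$, c, d, f}; in B::=G S c, S is followed by c with FIRST {c}. Thus FOLLOW(S) = {$, c, d, f}.
FOLLOW(G): in S::=B B G, the suffix after G is empty, so FOLLOW(G) ⊇ FOLLOW(S) = {$, c, d, f}; in B::=G S c, G is followed by S c with FIRST {c, d, f}. Thus FOLLOW(G) = {$, c, d, f}.
FOLLOW(B): in S::=B B G (occurrence 1), B is followed by B G with FIRST {c, d, f}; in S::=B B G (occurrence 2), B is followed by G with FIRST {λ, d, f}; in S::=B B G (occurrence 2), the suffix after B is nullable, so FOLLOW(B) ⊇ FOLLOW(S) = {$, c, d, f}. Thus FOLLOW(B) = {$, c, d, f}.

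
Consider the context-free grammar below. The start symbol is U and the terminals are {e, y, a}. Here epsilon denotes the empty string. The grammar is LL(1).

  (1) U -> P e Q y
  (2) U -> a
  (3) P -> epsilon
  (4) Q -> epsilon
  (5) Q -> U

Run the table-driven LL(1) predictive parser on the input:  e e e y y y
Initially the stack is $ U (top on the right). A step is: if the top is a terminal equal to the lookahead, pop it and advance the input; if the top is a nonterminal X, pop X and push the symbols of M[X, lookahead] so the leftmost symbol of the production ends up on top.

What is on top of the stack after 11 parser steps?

Q

step 1: stack=$ U  input=e e e y y y $  — expand U -> P e Q y
step 2: stack=$ y Q e P  input=e e e y y y $  — expand P -> epsilon
step 3: stack=$ y Q e  input=e e e y y y $  — match e
step 4: stack=$ y Q  input=e e y y y $  — expand Q -> U
step 5: stack=$ y U  input=e e y y y $  — expand U -> P e Q y
step 6: stack=$ y y Q e P  input=e e y y y $  — expand P -> epsilon
step 7: stack=$ y y Q e  input=e e y y y $  — match e
step 8: stack=$ y y Q  input=e y y y $  — expand Q -> U
step 9: stack=$ y y U  input=e y y y $  — expand U -> P e Q y
step 10: stack=$ y y y Q e P  input=e y y y $  — expand P -> epsilon
step 11: stack=$ y y y Q e  input=e y y y $  — match e
Stack after step 11: $ y y y Q (top = Q).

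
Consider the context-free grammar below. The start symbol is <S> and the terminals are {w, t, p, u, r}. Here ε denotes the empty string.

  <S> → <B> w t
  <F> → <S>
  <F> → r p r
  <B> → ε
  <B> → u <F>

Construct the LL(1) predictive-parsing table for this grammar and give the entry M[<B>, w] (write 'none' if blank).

<B> → ε

FIRST(<B>): from <B>→ε we get {ε}; from <B>→u <F> we get {u}. So FIRST(<B>) = {ε, u}.
FIRST(<S>): from <S>→<B> w t we get {u, w}. So FIRST(<S>) = {u, w}.
FIRST(<F>): from <F>→<S> we get {u, w}; from <F>→r p r we get {r}. So FIRST(<F>) = {r, u, w}.
FOLLOW(<S>) includes $ since <S> is the start symbol.
FOLLOW(<B>): in <S>→<B> w t, <B> is followed by w t with FIRST {w}. Thus FOLLOW(<B>) = {w}.
For <B> → ε: FIRST(ε) = {ε}, so it goes in M[<B>, t] for t ∈ {}; since ε ∈ FIRST, also for every t ∈ FOLLOW(<B>) = {w}.
For <B> → u <F>: FIRST(u <F>) = {u}, so it goes in M[<B>, t] for t ∈ {u}.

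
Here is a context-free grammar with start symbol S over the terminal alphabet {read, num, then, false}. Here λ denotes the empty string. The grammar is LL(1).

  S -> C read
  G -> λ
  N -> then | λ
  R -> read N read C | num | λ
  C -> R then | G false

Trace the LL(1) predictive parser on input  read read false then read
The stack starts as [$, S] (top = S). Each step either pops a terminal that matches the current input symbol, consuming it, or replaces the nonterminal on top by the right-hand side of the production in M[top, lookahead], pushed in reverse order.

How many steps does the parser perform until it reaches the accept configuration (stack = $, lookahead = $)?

11

step 1: stack=$ S  input=read read false then read $  — expand S -> C read
step 2: stack=$ read C  input=read read false then read $  — expand C -> R then
step 3: stack=$ read then R  input=read read false then read $  — expand R -> read N read C
step 4: stack=$ read then C read N read  input=read read false then read $  — match read
step 5: stack=$ read then C read N  input=read false then read $  — expand N -> λ
step 6: stack=$ read then C read  input=read false then read $  — match read
step 7: stack=$ read then C  input=false then read $  — expand C -> G false
step 8: stack=$ read then false G  input=false then read $  — expand G -> λ
step 9: stack=$ read then false  input=false then read $  — match false
step 10: stack=$ read then  input=then read $  — match then
step 11: stack=$ read  input=read $  — match read
Accept reached after 11 steps.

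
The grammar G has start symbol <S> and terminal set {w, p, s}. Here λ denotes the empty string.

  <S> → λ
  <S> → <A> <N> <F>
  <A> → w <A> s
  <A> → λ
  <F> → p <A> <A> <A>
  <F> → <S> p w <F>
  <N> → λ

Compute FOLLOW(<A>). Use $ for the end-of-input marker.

FIRST(<A>) = {λ, w}
FIRST(<N>) = {λ}
FIRST(<S>) = {λ, p, w}  (via <A> <N> <F>)
FIRST(<F>) = {p, w}  (via <S> p w <F>)
FOLLOW(<S>) includes $ since <S> is the start symbol.
FOLLOW(<S>): in <F>→<S> p w <F>, <S> is followed by p w <F> with FIRST {p}. Thus FOLLOW(<S>) = {$, p}.
FOLLOW(<F>): in <S>→<A> <N> <F>, the suffix after <F> is empty, so FOLLOW(<F>) ⊇ FOLLOW(<S>) = {$, p}; in <F>→<S> p w <F>, the suffix after <F> is empty (adds nothing new). Thus FOLLOW(<F>) = {$, p}.
FOLLOW(<A>): in <S>→<A> <N> <F>, <A> is followed by <N> <F> with FIRST {p, w}; in <A>→w <A> s, <A> is followed by s with FIRST {s}; in <F>→p <A> <A> <A> (occurrence 1), <A> is followed by <A> <A> with FIRST {λ, w}; in <F>→p <A> <A> <A> (occurrence 1), the suffix after <A> is nullable, so FOLLOW(<A>) ⊇ FOLLOW(<F>) = {$, p}; in <F>→p <A> <A> <A> (occurrence 2), <A> is followed by <A> with FIRST {λ, w}; in <F>→p <A> <A> <A> (occurrence 2), the suffix after <A> is nullable, so FOLLOW(<A>) ⊇ FOLLOW(<F>) = {$, p}; in <F>→p <A> <A> <A> (occurrence 3), the suffix after <A> is empty, so FOLLOW(<A>) ⊇ FOLLOW(<F>) = {$, p}. Thus FOLLOW(<A>) = {$, p, s, w}.
FOLLOW(<N>): in <S>→<A> <N> <F>, <N> is followed by <F> with FIRST {p, w}. Thus FOLLOW(<N>) = {p, w}.

{$, p, s, w}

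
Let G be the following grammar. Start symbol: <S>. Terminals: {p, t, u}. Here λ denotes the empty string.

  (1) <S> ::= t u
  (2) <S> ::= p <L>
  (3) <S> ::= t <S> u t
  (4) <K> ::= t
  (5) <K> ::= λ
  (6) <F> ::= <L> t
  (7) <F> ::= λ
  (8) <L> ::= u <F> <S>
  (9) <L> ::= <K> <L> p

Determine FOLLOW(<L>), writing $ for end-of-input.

{$, p, t, u}

FIRST(<S>): from <S>::=t u we get {t}; from <S>::=p <L> we get {p}; from <S>::=t <S> u t we get {t}. So FIRST(<S>) = {p, t}.
FIRST(<K>): from <K>::=t we get {t}; from <K>::=λ we get {λ}. So FIRST(<K>) = {λ, t}.
FIRST(<L>): from <L>::=u <F> <S> we get {u}; from <L>::=<K> <L> p we get {t, u}. So FIRST(<L>) = {t, u}.
FIRST(<F>): from <F>::=<L> t we get {t, u}; from <F>::=λ we get {λ}. So FIRST(<F>) = {λ, t, u}.
FOLLOW(<S>) includes $ since <S> is the start symbol.
FOLLOW(<K>): in <L>::=<K> <L> p, <K> is followed by <L> p with FIRST {t, u}. Thus FOLLOW(<K>) = {t, u}.
FOLLOW(<F>): in <L>::=u <F> <S>, <F> is followed by <S> with FIRST {p, t}. Thus FOLLOW(<F>) = {p, t}.
FOLLOW(<S>): in <S>::=t <S> u t, <S> is followed by u t with FIRST {u}; in <L>::=u <F> <S>, the suffix after <S> is empty, so FOLLOW(<S>) ⊇ FOLLOW(<L>) = {$, p, t, u}. Thus FOLLOW(<S>) = {$, p, t, u}.
FOLLOW(<L>): in <S>::=p <L>, the suffix after <L> is empty, so FOLLOW(<L>) ⊇ FOLLOW(<S>) = {$, p, t, u}; in <F>::=<L> t, <L> is followed by t with FIRST {t}; in <L>::=<K> <L> p, <L> is followed by p with FIRST {p}. Thus FOLLOW(<L>) = {$, p, t, u}.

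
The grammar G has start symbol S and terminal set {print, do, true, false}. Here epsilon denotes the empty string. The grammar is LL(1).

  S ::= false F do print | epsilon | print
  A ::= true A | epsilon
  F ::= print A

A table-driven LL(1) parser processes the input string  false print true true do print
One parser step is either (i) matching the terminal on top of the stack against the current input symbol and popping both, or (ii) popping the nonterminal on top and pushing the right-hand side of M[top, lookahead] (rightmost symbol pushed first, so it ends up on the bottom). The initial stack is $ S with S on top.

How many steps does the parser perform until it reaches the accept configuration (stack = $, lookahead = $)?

11

      Stack               Input                             Action
   1  $ S                 false print true true do print $  expand S ::= false F do print
   2  $ print do F false  false print true true do print $  match false
   3  $ print do F        print true true do print $        expand F ::= print A
   4  $ print do A print  print true true do print $        match print
   5  $ print do A        true true do print $              expand A ::= true A
   6  $ print do A true   true true do print $              match true
   7  $ print do A        true do print $                   expand A ::= true A
   8  $ print do A true   true do print $                   match true
   9  $ print do A        do print $                        expand A ::= epsilon
  10  $ print do          do print $                        match do
  11  $ print             print $                           match print
Accept reached after 11 steps.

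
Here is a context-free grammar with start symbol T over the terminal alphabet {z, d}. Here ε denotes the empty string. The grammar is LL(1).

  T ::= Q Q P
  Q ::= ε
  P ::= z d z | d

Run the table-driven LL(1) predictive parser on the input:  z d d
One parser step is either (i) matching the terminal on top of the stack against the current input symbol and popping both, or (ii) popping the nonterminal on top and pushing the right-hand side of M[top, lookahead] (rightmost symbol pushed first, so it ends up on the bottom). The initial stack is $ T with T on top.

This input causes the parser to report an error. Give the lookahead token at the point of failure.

d

step 1: stack=$ T  input=z d d $  — expand T ::= Q Q P
step 2: stack=$ P Q Q  input=z d d $  — expand Q ::= ε
step 3: stack=$ P Q  input=z d d $  — expand Q ::= ε
step 4: stack=$ P  input=z d d $  — expand P ::= z d z
step 5: stack=$ z d z  input=z d d $  — match z
step 6: stack=$ z d  input=d d $  — match d
step 7: stack=$ z  input=d $  — error: top is terminal z but lookahead is d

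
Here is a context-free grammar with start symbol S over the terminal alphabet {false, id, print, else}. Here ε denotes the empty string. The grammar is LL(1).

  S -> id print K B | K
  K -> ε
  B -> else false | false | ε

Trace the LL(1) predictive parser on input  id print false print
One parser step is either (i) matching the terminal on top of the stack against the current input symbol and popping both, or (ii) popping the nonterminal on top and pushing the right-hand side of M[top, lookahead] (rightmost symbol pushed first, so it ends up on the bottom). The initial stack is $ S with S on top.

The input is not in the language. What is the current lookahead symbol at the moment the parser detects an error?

print

step 1: stack=$ S  input=id print false print $  — expand S -> id print K B
step 2: stack=$ B K print id  input=id print false print $  — match id
step 3: stack=$ B K print  input=print false print $  — match print
step 4: stack=$ B K  input=false print $  — expand K -> ε
step 5: stack=$ B  input=false print $  — expand B -> false
step 6: stack=$ false  input=false print $  — match false
step 7: stack=$  input=print $  — error: stack empty but input remains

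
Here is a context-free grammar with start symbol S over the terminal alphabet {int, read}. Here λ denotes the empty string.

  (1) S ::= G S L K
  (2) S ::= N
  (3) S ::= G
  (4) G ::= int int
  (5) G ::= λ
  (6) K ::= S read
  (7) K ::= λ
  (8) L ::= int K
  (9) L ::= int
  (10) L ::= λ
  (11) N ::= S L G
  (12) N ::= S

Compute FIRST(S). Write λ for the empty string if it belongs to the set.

{λ, int, read}

FIRST(G) = {λ, int}
FIRST(L) = {λ, int}
FIRST(S) = {λ, int, read}  (via G S L K, N, G)
FIRST(K) = {λ, int, read}  (via S read)
FIRST(N) = {λ, int, read}  (via S L G, S)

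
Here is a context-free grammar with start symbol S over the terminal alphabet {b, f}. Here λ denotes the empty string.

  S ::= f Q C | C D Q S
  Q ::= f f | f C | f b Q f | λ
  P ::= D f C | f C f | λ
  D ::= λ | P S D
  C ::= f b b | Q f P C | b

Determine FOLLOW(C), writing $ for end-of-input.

FIRST(Q) = {λ, f}
FIRST(C) = {b, f}  (via Q f P C)
FIRST(S) = {b, f}  (via C D Q S)
FIRST(P) = {λ, b, f}  (via D f C)
FIRST(D) = {λ, b, f}  (via P S D)
FOLLOW(S) includes $ since S is the start symbol.
FOLLOW(Q): in S::=f Q C, Q is followed by C with FIRST {b, f}; in S::=C D Q S, Q is followed by S with FIRST {b, f}; in Q::=f b Q f, Q is followed by f with FIRST {f}; in C::=Q f P C, Q is followed by f P C with FIRST {f}. Thus FOLLOW(Q) = {b, f}.
FOLLOW(P): in D::=P S D, P is followed by S D with FIRST {b, f}; in C::=Q f P C, P is followed by C with FIRST {b, f}. Thus FOLLOW(P) = {b, f}.
FOLLOW(D): in S::=C D Q S, D is followed by Q S with FIRST {b, f}; in P::=D f C, D is followed by f C with FIRST {f}; in D::=P S D, the suffix after D is empty (adds nothing new). Thus FOLLOW(D) = {b, f}.
FOLLOW(S): in S::=C D Q S, the suffix after S is empty (adds nothing new); in D::=P S D, S is followed by D with FIRST {λ, b, f}; in D::=P S D, the suffix after S is nullable, so FOLLOW(S) ⊇ FOLLOW(D) = {b, f}. Thus FOLLOW(S) = {$, b, f}.
FOLLOW(C): in S::=f Q C, the suffix after C is empty, so FOLLOW(C) ⊇ FOLLOW(S) = {$, b, f}; in S::=C D Q S, C is followed by D Q S with FIRST {b, f}; in Q::=f C, the suffix after C is empty, so FOLLOW(C) ⊇ FOLLOW(Q) = {b, f}; in P::=D f C, the suffix after C is empty, so FOLLOW(C) ⊇ FOLLOW(P) = {b, f}; in P::=f C f, C is followed by f with FIRST {f}; in C::=Q f P C, the suffix after C is empty (adds nothing new). Thus FOLLOW(C) = {$, b, f}.

{$, b, f}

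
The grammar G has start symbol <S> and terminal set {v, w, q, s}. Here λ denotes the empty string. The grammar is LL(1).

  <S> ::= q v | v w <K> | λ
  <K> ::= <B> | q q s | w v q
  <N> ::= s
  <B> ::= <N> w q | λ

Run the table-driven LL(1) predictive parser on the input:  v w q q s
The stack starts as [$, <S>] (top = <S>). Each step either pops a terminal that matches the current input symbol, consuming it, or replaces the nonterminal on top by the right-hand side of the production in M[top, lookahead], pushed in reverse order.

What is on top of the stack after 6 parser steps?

step 1: stack=$ <S>  input=v w q q s $  — expand <S> ::= v w <K>
step 2: stack=$ <K> w v  input=v w q q s $  — match v
step 3: stack=$ <K> w  input=w q q s $  — match w
step 4: stack=$ <K>  input=q q s $  — expand <K> ::= q q s
step 5: stack=$ s q q  input=q q s $  — match q
step 6: stack=$ s q  input=q s $  — match q
Stack after step 6: $ s (top = s).

s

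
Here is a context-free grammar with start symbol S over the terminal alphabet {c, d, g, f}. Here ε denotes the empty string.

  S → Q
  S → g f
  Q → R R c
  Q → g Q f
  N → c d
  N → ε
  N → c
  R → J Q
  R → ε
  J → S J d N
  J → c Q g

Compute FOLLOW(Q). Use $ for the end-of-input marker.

FIRST(N): from N→c d we get {c}; from N→ε we get {ε}; from N→c we get {c}. So FIRST(N) = {ε, c}.
FIRST(S): from S→Q we get {c, g}; from S→g f we get {g}. So FIRST(S) = {c, g}.
FIRST(J): from J→S J d N we get {c, g}; from J→c Q g we get {c}. So FIRST(J) = {c, g}.
FIRST(R): from R→J Q we get {c, g}; from R→ε we get {ε}. So FIRST(R) = {ε, c, g}.
FIRST(Q): from Q→R R c we get {c, g}; from Q→g Q f we get {g}. So FIRST(Q) = {c, g}.
FOLLOW(S) includes $ since S is the start symbol.
FOLLOW(S): in J→S J d N, S is followed by J d N with FIRST {c, g}. Thus FOLLOW(S) = {$, c, g}.
FOLLOW(R): in Q→R R c (occurrence 1), R is followed by R c with FIRST {c, g}; in Q→R R c (occurrence 2), R is followed by c with FIRST {c}. Thus FOLLOW(R) = {c, g}.
FOLLOW(Q): in S→Q, the suffix after Q is empty, so FOLLOW(Q) ⊇ FOLLOW(S) = {$, c, g}; in Q→g Q f, Q is followed by f with FIRST {f}; in R→J Q, the suffix after Q is empty, so FOLLOW(Q) ⊇ FOLLOW(R) = {c, g}; in J→c Q g, Q is followed by g with FIRST {g}. Thus FOLLOW(Q) = {$, c, f, g}.
FOLLOW(J): in R→J Q, J is followed by Q with FIRST {c, g}; in J→S J d N, J is followed by d N with FIRST {d}. Thus FOLLOW(J) = {c, d, g}.
FOLLOW(N): in J→S J d N, the suffix after N is empty, so FOLLOW(N) ⊇ FOLLOW(J) = {c, d, g}. Thus FOLLOW(N) = {c, d, g}.

{$, c, f, g}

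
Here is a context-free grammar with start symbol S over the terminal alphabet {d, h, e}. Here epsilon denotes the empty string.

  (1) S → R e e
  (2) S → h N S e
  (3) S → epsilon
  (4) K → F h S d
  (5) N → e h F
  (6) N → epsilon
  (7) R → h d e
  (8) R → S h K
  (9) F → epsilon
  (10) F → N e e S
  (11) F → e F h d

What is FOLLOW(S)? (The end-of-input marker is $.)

FIRST(N) = {epsilon, e}
FIRST(F) = {epsilon, e}  (via N e e S)
FIRST(K) = {e, h}  (via F h S d)
FIRST(S) = {epsilon, h}  (via R e e)
FIRST(R) = {h}  (via S h K)
FOLLOW(S) includes $ since S is the start symbol.
FOLLOW(N): in S→h N S e, N is followed by S e with FIRST {e, h}; in F→N e e S, N is followed by e e S with FIRST {e}. Thus FOLLOW(N) = {e, h}.
FOLLOW(R): in S→R e e, R is followed by e e with FIRST {e}. Thus FOLLOW(R) = {e}.
FOLLOW(K): in R→S h K, the suffix after K is empty, so FOLLOW(K) ⊇ FOLLOW(R) = {e}. Thus FOLLOW(K) = {e}.
FOLLOW(F): in K→F h S d, F is followed by h S d with FIRST {h}; in N→e h F, the suffix after F is empty, so FOLLOW(F) ⊇ FOLLOW(N) = {e, h}; in F→e F h d, F is followed by h d with FIRST {h}. Thus FOLLOW(F) = {e, h}.
FOLLOW(S): in S→h N S e, S is followed by e with FIRST {e}; in K→F h S d, S is followed by d with FIRST {d}; in R→S h K, S is followed by h K with FIRST {h}; in F→N e e S, the suffix after S is empty, so FOLLOW(S) ⊇ FOLLOW(F) = {e, h}. Thus FOLLOW(S) = {$, d, e, h}.

{$, d, e, h}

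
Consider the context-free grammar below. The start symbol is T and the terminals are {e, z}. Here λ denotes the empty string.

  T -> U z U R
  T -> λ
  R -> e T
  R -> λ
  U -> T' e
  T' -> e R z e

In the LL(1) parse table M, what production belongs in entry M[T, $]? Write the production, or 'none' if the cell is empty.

T -> λ

FIRST(R): from R->e T we get {e}; from R->λ we get {λ}. So FIRST(R) = {λ, e}.
FIRST(T'): from T'->e R z e we get {e}. So FIRST(T') = {e}.
FIRST(U): from U->T' e we get {e}. So FIRST(U) = {e}.
FIRST(T): from T->U z U R we get {e}; from T->λ we get {λ}. So FIRST(T) = {λ, e}.
FOLLOW(T) includes $ since T is the start symbol.
FOLLOW(T): in R->e T, the suffix after T is empty, so FOLLOW(T) ⊇ FOLLOW(R) = {$, z}. Thus FOLLOW(T) = {$, z}.
FOLLOW(R): in T->U z U R, the suffix after R is empty, so FOLLOW(R) ⊇ FOLLOW(T) = {$, z}; in T'->e R z e, R is followed by z e with FIRST {z}. Thus FOLLOW(R) = {$, z}.
For T -> U z U R: FIRST(U z U R) = {e}, so it goes in M[T, t] for t ∈ {e}.
For T -> λ: FIRST(λ) = {λ}, so it goes in M[T, t] for t ∈ {}; since λ ∈ FIRST, also for every t ∈ FOLLOW(T) = {$, z}.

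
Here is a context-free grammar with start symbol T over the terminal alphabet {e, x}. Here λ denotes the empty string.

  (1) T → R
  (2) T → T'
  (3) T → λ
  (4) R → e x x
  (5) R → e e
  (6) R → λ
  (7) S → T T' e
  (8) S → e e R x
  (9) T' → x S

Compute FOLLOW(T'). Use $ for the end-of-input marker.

FIRST(R) = {λ, e}
FIRST(T') = {x}
FIRST(T) = {λ, e, x}  (via R, T')
FIRST(S) = {e, x}  (via T T' e)
FOLLOW(T) includes $ since T is the start symbol.
FOLLOW(T): in S→T T' e, T is followed by T' e with FIRST {x}. Thus FOLLOW(T) = {$, x}.
FOLLOW(R): in T→R, the suffix after R is empty, so FOLLOW(R) ⊇ FOLLOW(T) = {$, x}; in S→e e R x, R is followed by x with FIRST {x}. Thus FOLLOW(R) = {$, x}.
FOLLOW(T'): in T→T', the suffix after T' is empty, so FOLLOW(T') ⊇ FOLLOW(T) = {$, x}; in S→T T' e, T' is followed by e with FIRST {e}. Thus FOLLOW(T') = {$, e, x}.
FOLLOW(S): in T'→x S, the suffix after S is empty, so FOLLOW(S) ⊇ FOLLOW(T') = {$, e, x}. Thus FOLLOW(S) = {$, e, x}.

{$, e, x}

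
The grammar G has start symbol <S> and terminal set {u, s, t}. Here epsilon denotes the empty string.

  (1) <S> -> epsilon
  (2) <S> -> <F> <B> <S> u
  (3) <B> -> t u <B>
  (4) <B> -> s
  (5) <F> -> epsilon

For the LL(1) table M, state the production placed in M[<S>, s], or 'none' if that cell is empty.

<S> -> <F> <B> <S> u

FIRST(<B>): from <B>->t u <B> we get {t}; from <B>->s we get {s}. So FIRST(<B>) = {s, t}.
FIRST(<F>): from <F>->epsilon we get {epsilon}. So FIRST(<F>) = {epsilon}.
FIRST(<S>): from <S>->epsilon we get {epsilon}; from <S>-><F> <B> <S> u we get {s, t}. So FIRST(<S>) = {epsilon, s, t}.
FOLLOW(<S>) includes $ since <S> is the start symbol.
FOLLOW(<S>): in <S>-><F> <B> <S> u, <S> is followed by u with FIRST {u}. Thus FOLLOW(<S>) = {$, u}.
For <S> -> epsilon: FIRST(epsilon) = {epsilon}, so it goes in M[<S>, t] for t ∈ {}; since epsilon ∈ FIRST, also for every t ∈ FOLLOW(<S>) = {$, u}.
For <S> -> <F> <B> <S> u: FIRST(<F> <B> <S> u) = {s, t}, so it goes in M[<S>, t] for t ∈ {s, t}.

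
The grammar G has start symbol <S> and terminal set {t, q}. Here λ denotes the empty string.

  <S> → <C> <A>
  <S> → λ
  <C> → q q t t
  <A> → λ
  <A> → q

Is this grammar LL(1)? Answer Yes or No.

Yes

FIRST(<S>) = {λ, q}
FIRST(<C>) = {q}
FIRST(<A>) = {λ, q}
FOLLOW(<S>) = {$}
FOLLOW(<C>) = {$, q}
FOLLOW(<A>) = {$}
Each cell of M receives at most one production.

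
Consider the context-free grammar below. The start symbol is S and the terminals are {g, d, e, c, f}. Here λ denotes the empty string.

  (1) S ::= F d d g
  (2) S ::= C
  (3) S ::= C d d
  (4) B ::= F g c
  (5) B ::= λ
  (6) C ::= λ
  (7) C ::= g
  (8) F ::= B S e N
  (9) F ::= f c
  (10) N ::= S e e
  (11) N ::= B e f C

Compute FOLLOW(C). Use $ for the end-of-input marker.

{$, d, e, g}

FIRST(C) = {λ, g}
FIRST(S) = {λ, d, e, f, g}  (via F d d g, C, C d d)
FIRST(B) = {λ, d, e, f, g}  (via F g c)
FIRST(F) = {d, e, f, g}  (via B S e N)
FIRST(N) = {d, e, f, g}  (via S e e, B e f C)
FOLLOW(S) includes $ since S is the start symbol.
FOLLOW(S): in F::=B S e N, S is followed by e N with FIRST {e}; in N::=S e e, S is followed by e e with FIRST {e}. Thus FOLLOW(S) = {$, e}.
FOLLOW(B): in F::=B S e N, B is followed by S e N with FIRST {d, e, f, g}; in N::=B e f C, B is followed by e f C with FIRST {e}. Thus FOLLOW(B) = {d, e, f, g}.
FOLLOW(F): in S::=F d d g, F is followed by d d g with FIRST {d}; in B::=F g c, F is followed by g c with FIRST {g}. Thus FOLLOW(F) = {d, g}.
FOLLOW(N): in F::=B S e N, the suffix after N is empty, so FOLLOW(N) ⊇ FOLLOW(F) = {d, g}. Thus FOLLOW(N) = {d, g}.
FOLLOW(C): in S::=C, the suffix after C is empty, so FOLLOW(C) ⊇ FOLLOW(S) = {$, e}; in S::=C d d, C is followed by d d with FIRST {d}; in N::=B e f C, the suffix after C is empty, so FOLLOW(C) ⊇ FOLLOW(N) = {d, g}. Thus FOLLOW(C) = {$, d, e, g}.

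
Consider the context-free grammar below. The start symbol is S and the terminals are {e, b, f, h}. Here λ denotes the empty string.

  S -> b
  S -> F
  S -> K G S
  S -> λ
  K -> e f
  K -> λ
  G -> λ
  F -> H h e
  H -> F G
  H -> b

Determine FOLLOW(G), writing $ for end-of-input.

{$, b, e, h}

FIRST(K): from K->e f we get {e}; from K->λ we get {λ}. So FIRST(K) = {λ, e}.
FIRST(G): from G->λ we get {λ}. So FIRST(G) = {λ}.
FIRST(S): from S->b we get {b}; from S->F we get {b}; from S->K G S we get {λ, b, e}; from S->λ we get {λ}. So FIRST(S) = {λ, b, e}.
FIRST(F): from F->H h e we get {b}. So FIRST(F) = {b}.
FIRST(H): from H->F G we get {b}; from H->b we get {b}. So FIRST(H) = {b}.
FOLLOW(S) includes $ since S is the start symbol.
FOLLOW(S): in S->K G S, the suffix after S is empty (adds nothing new). Thus FOLLOW(S) = {$}.
FOLLOW(K): in S->K G S, K is followed by G S with FIRST {λ, b, e}; in S->K G S, the suffix after K is nullable, so FOLLOW(K) ⊇ FOLLOW(S) = {$}. Thus FOLLOW(K) = {$, b, e}.
FOLLOW(H): in F->H h e, H is followed by h e with FIRST {h}. Thus FOLLOW(H) = {h}.
FOLLOW(G): in S->K G S, G is followed by S with FIRST {λ, b, e}; in S->K G S, the suffix after G is nullable, so FOLLOW(G) ⊇ FOLLOW(S) = {$}; in H->F G, the suffix after G is empty, so FOLLOW(G) ⊇ FOLLOW(H) = {h}. Thus FOLLOW(G) = {$, b, e, h}.
FOLLOW(F): in S->F, the suffix after F is empty, so FOLLOW(F) ⊇ FOLLOW(S) = {$}; in H->F G, F is followed by G with FIRST {λ}; in H->F G, the suffix after F is nullable, so FOLLOW(F) ⊇ FOLLOW(H) = {h}. Thus FOLLOW(F) = {$, h}.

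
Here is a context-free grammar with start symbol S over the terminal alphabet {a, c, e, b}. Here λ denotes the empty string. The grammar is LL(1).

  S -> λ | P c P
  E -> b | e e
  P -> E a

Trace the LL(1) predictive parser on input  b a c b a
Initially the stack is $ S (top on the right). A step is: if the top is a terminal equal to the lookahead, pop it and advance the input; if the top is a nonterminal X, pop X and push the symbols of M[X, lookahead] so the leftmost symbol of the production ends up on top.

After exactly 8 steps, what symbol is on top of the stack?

step 1: stack=$ S  input=b a c b a $  — expand S -> P c P
step 2: stack=$ P c P  input=b a c b a $  — expand P -> E a
step 3: stack=$ P c a E  input=b a c b a $  — expand E -> b
step 4: stack=$ P c a b  input=b a c b a $  — match b
step 5: stack=$ P c a  input=a c b a $  — match a
step 6: stack=$ P c  input=c b a $  — match c
step 7: stack=$ P  input=b a $  — expand P -> E a
step 8: stack=$ a E  input=b a $  — expand E -> b
Stack after step 8: $ a b (top = b).

b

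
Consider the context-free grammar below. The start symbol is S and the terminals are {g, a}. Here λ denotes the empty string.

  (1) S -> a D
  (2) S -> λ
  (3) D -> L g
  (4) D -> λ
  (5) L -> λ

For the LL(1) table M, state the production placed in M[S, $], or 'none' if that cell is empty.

FIRST(S): from S->a D we get {a}; from S->λ we get {λ}. So FIRST(S) = {λ, a}.
FIRST(L): from L->λ we get {λ}. So FIRST(L) = {λ}.
FIRST(D): from D->L g we get {g}; from D->λ we get {λ}. So FIRST(D) = {λ, g}.
FOLLOW(S) includes $ since S is the start symbol.
FOLLOW(S): S appears on no right-hand side. Thus FOLLOW(S) = {$}.
For S -> a D: FIRST(a D) = {a}, so it goes in M[S, t] for t ∈ {a}.
For S -> λ: FIRST(λ) = {λ}, so it goes in M[S, t] for t ∈ {}; since λ ∈ FIRST, also for every t ∈ FOLLOW(S) = {$}.

S -> λ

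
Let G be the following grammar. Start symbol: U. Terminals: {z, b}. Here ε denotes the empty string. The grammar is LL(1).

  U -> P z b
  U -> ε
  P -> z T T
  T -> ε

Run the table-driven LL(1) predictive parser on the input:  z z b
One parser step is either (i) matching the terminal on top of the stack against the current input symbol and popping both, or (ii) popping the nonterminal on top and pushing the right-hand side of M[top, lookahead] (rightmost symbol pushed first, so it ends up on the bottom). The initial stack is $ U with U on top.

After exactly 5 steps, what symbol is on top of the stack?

z

     Stack        Input    Action
  1  $ U          z z b $  expand U -> P z b
  2  $ b z P      z z b $  expand P -> z T T
  3  $ b z T T z  z z b $  match z
  4  $ b z T T    z b $    expand T -> ε
  5  $ b z T      z b $    expand T -> ε
Stack after step 5: $ b z (top = z).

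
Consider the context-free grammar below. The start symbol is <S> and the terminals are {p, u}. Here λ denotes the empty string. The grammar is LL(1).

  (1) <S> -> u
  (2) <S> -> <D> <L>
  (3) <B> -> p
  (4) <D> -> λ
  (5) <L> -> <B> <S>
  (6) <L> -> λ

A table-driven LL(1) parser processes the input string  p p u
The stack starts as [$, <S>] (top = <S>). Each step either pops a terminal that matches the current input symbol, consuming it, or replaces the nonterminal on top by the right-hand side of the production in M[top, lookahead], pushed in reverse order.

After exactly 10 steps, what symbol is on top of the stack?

      Stack      Input    Action
   1  $ <S>      p p u $  expand <S> -> <D> <L>
   2  $ <L> <D>  p p u $  expand <D> -> λ
   3  $ <L>      p p u $  expand <L> -> <B> <S>
   4  $ <S> <B>  p p u $  expand <B> -> p
   5  $ <S> p    p p u $  match p
   6  $ <S>      p u $    expand <S> -> <D> <L>
   7  $ <L> <D>  p u $    expand <D> -> λ
   8  $ <L>      p u $    expand <L> -> <B> <S>
   9  $ <S> <B>  p u $    expand <B> -> p
  10  $ <S> p    p u $    match p
Stack after step 10: $ <S> (top = <S>).

<S>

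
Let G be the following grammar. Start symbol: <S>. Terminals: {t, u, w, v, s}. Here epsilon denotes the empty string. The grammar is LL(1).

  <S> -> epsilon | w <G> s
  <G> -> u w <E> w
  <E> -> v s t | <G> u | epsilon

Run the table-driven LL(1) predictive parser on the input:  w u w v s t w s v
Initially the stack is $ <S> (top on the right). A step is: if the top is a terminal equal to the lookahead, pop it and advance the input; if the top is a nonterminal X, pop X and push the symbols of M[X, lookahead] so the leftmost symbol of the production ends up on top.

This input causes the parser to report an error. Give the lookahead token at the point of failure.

v

      Stack          Input                Action
   1  $ <S>          w u w v s t w s v $  expand <S> -> w <G> s
   2  $ s <G> w      w u w v s t w s v $  match w
   3  $ s <G>        u w v s t w s v $    expand <G> -> u w <E> w
   4  $ s w <E> w u  u w v s t w s v $    match u
   5  $ s w <E> w    w v s t w s v $      match w
   6  $ s w <E>      v s t w s v $        expand <E> -> v s t
   7  $ s w t s v    v s t w s v $        match v
   8  $ s w t s      s t w s v $          match s
   9  $ s w t        t w s v $            match t
  10  $ s w          w s v $              match w
  11  $ s            s v $                match s
  12  $              v $                  error: stack empty but input remains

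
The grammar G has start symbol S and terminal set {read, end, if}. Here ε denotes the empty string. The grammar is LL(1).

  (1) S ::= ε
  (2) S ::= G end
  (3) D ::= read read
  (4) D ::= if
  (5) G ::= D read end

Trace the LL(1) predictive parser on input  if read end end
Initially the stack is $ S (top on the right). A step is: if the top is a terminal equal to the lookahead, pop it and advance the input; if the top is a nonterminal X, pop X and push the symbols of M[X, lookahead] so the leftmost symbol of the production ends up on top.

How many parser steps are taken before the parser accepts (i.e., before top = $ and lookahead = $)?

7

     Stack              Input              Action
  1  $ S                if read end end $  expand S ::= G end
  2  $ end G            if read end end $  expand G ::= D read end
  3  $ end end read D   if read end end $  expand D ::= if
  4  $ end end read if  if read end end $  match if
  5  $ end end read     read end end $     match read
  6  $ end end          end end $          match end
  7  $ end              end $              match end
Accept reached after 7 steps.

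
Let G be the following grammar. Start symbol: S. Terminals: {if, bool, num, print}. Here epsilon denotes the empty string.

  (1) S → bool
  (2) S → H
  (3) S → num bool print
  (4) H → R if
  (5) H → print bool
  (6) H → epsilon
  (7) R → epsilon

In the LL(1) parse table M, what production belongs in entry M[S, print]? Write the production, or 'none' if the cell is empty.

S → H

FIRST(R) = {epsilon}
FIRST(H) = {epsilon, if, print}  (via R if)
FIRST(S) = {epsilon, bool, if, num, print}  (via H)
FOLLOW(S) includes $ since S is the start symbol.
FOLLOW(S): S appears on no right-hand side. Thus FOLLOW(S) = {$}.
For S → bool: FIRST(bool) = {bool}, so it goes in M[S, t] for t ∈ {bool}.
For S → H: FIRST(H) = {epsilon, if, print}, so it goes in M[S, t] for t ∈ {if, print}; since epsilon ∈ FIRST, also for every t ∈ FOLLOW(S) = {$}.
For S → num bool print: FIRST(num bool print) = {num}, so it goes in M[S, t] for t ∈ {num}.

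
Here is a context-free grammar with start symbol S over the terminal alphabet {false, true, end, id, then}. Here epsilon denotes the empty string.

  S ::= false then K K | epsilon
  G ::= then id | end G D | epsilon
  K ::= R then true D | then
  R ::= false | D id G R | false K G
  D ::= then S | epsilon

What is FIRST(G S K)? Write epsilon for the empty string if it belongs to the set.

{end, false, id, then}

FIRST(S): from S::=false then K K we get {false}; from S::=epsilon we get {epsilon}. So FIRST(S) = {epsilon, false}.
FIRST(G): from G::=then id we get {then}; from G::=end G D we get {end}; from G::=epsilon we get {epsilon}. So FIRST(G) = {epsilon, end, then}.
FIRST(D): from D::=then S we get {then}; from D::=epsilon we get {epsilon}. So FIRST(D) = {epsilon, then}.
FIRST(R): from R::=false we get {false}; from R::=D id G R we get {id, then}; from R::=false K G we get {false}. So FIRST(R) = {false, id, then}.
FIRST(K): from K::=R then true D we get {false, id, then}; from K::=then we get {then}. So FIRST(K) = {false, id, then}.
FIRST(G S K): take FIRST of each symbol in turn, carrying on past any symbol whose FIRST contains epsilon; result {end, false, id, then}.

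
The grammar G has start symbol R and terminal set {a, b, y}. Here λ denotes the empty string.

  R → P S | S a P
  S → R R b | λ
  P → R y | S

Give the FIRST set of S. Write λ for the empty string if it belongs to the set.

{λ, a, b, y}

FIRST(R) = {λ, a, b, y}  (via P S, S a P)
FIRST(S) = {λ, a, b, y}  (via R R b)
FIRST(P) = {λ, a, b, y}  (via R y, S)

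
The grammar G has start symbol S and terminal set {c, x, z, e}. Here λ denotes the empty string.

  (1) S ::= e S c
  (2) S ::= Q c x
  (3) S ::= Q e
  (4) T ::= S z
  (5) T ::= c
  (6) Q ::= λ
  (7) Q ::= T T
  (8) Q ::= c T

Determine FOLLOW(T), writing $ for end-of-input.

{c, e}

FIRST(S) = {c, e}  (via Q c x, Q e)
FIRST(T) = {c, e}  (via S z)
FIRST(Q) = {λ, c, e}  (via T T)
FOLLOW(S) includes $ since S is the start symbol.
FOLLOW(S): in S::=e S c, S is followed by c with FIRST {c}; in T::=S z, S is followed by z with FIRST {z}. Thus FOLLOW(S) = {$, c, z}.
FOLLOW(Q): in S::=Q c x, Q is followed by c x with FIRST {c}; in S::=Q e, Q is followed by e with FIRST {e}. Thus FOLLOW(Q) = {c, e}.
FOLLOW(T): in Q::=T T (occurrence 1), T is followed by T with FIRST {c, e}; in Q::=T T (occurrence 2), the suffix after T is empty, so FOLLOW(T) ⊇ FOLLOW(Q) = {c, e}; in Q::=c T, the suffix after T is empty, so FOLLOW(T) ⊇ FOLLOW(Q) = {c, e}. Thus FOLLOW(T) = {c, e}.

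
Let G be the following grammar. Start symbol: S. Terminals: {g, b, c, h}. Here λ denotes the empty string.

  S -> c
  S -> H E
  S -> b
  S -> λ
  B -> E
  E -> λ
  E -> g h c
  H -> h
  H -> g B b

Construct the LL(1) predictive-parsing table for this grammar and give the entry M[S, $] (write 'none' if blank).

FIRST(E) = {λ, g}
FIRST(H) = {g, h}
FIRST(S) = {λ, b, c, g, h}  (via H E)
FIRST(B) = {λ, g}  (via E)
FOLLOW(S) includes $ since S is the start symbol.
FOLLOW(S): S appears on no right-hand side. Thus FOLLOW(S) = {$}.
For S -> c: FIRST(c) = {c}, so it goes in M[S, t] for t ∈ {c}.
For S -> H E: FIRST(H E) = {g, h}, so it goes in M[S, t] for t ∈ {g, h}.
For S -> b: FIRST(b) = {b}, so it goes in M[S, t] for t ∈ {b}.
For S -> λ: FIRST(λ) = {λ}, so it goes in M[S, t] for t ∈ {}; since λ ∈ FIRST, also for every t ∈ FOLLOW(S) = {$}.

S -> λ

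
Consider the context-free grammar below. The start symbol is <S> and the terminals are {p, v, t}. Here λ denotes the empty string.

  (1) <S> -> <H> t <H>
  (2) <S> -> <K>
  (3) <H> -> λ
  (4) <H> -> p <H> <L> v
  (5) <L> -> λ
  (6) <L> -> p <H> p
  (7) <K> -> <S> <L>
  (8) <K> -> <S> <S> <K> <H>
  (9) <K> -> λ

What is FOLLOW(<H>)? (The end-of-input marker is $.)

{$, p, t, v}

FIRST(<H>): from <H>->λ we get {λ}; from <H>->p <H> <L> v we get {p}. So FIRST(<H>) = {λ, p}.
FIRST(<L>): from <L>->λ we get {λ}; from <L>->p <H> p we get {p}. So FIRST(<L>) = {λ, p}.
FIRST(<S>): from <S>-><H> t <H> we get {p, t}; from <S>-><K> we get {λ, p, t}. So FIRST(<S>) = {λ, p, t}.
FIRST(<K>): from <K>-><S> <L> we get {λ, p, t}; from <K>-><S> <S> <K> <H> we get {λ, p, t}; from <K>->λ we get {λ}. So FIRST(<K>) = {λ, p, t}.
FOLLOW(<S>) includes $ since <S> is the start symbol.
FOLLOW(<S>): in <K>-><S> <L>, <S> is followed by <L> with FIRST {λ, p}; in <K>-><S> <L>, the suffix after <S> is nullable, so FOLLOW(<S>) ⊇ FOLLOW(<K>) = {$, p, t}; in <K>-><S> <S> <K> <H> (occurrence 1), <S> is followed by <S> <K> <H> with FIRST {λ, p, t}; in <K>-><S> <S> <K> <H> (occurrence 1), the suffix after <S> is nullable, so FOLLOW(<S>) ⊇ FOLLOW(<K>) = {$, p, t}; in <K>-><S> <S> <K> <H> (occurrence 2), <S> is followed by <K> <H> with FIRST {λ, p, t}; in <K>-><S> <S> <K> <H> (occurrence 2), the suffix after <S> is nullable, so FOLLOW(<S>) ⊇ FOLLOW(<K>) = {$, p, t}. Thus FOLLOW(<S>) = {$, p, t}.
FOLLOW(<K>): in <S>-><K>, the suffix after <K> is empty, so FOLLOW(<K>) ⊇ FOLLOW(<S>) = {$, p, t}; in <K>-><S> <S> <K> <H>, <K> is followed by <H> with FIRST {λ, p}; in <K>-><S> <S> <K> <H>, the suffix after <K> is nullable (adds nothing new). Thus FOLLOW(<K>) = {$, p, t}.
FOLLOW(<H>): in <S>-><H> t <H> (occurrence 1), <H> is followed by t <H> with FIRST {t}; in <S>-><H> t <H> (occurrence 2), the suffix after <H> is empty, so FOLLOW(<H>) ⊇ FOLLOW(<S>) = {$, p, t}; in <H>->p <H> <L> v, <H> is followed by <L> v with FIRST {p, v}; in <L>->p <H> p, <H> is followed by p with FIRST {p}; in <K>-><S> <S> <K> <H>, the suffix after <H> is empty, so FOLLOW(<H>) ⊇ FOLLOW(<K>) = {$, p, t}. Thus FOLLOW(<H>) = {$, p, t, v}.
FOLLOW(<L>): in <H>->p <H> <L> v, <L> is followed by v with FIRST {v}; in <K>-><S> <L>, the suffix after <L> is empty, so FOLLOW(<L>) ⊇ FOLLOW(<K>) = {$, p, t}. Thus FOLLOW(<L>) = {$, p, t, v}.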